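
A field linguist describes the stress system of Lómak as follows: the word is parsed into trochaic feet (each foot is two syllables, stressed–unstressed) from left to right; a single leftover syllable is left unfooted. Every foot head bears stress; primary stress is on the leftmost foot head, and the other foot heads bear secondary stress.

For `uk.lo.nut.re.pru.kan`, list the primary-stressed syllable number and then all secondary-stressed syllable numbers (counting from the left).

primary 1, secondary 3, 5

Parse left to right into trochaic (ˈσσ) feet: (ˈuk.lo) (ˈnut.re) (ˈpru.kan).
Foot heads (stressed positions): 1, 3, 5.
End Rule Leftmost: primary stress on the leftmost head = syllable 1.
Secondary stress on 3, 5: ˈuk.lo.ˌnut.re.ˌpru.kan.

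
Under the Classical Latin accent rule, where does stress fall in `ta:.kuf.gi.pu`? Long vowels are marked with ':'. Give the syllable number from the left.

Classical Latin: stress the penult if heavy (long vowel or closed), else the antepenult.
Weights: 2 kuf H, 3 gi L, 4 pu L.
The penult (syllable 3, gi) is light, so stress falls on the antepenult (syllable 2, kuf).
Stress on syllable 2: ta:.ˈkuf.gi.pu.

2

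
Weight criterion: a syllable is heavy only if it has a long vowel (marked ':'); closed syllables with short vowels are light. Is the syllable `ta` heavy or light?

light

`ta`: short vowel, open (no coda). Short vowel → light.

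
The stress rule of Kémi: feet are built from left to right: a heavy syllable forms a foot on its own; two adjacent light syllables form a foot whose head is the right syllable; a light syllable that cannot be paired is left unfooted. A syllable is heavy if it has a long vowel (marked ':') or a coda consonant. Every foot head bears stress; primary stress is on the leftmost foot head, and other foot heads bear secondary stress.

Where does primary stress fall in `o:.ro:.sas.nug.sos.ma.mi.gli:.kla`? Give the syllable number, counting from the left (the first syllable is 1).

1

Weights: 1 o: H, 2 ro: H, 3 sas H, 4 nug H, 5 sos H, 6 ma L, 7 mi L, 8 gli: H, 9 kla L.
Parse left to right (heavy = foot alone; LL = one foot; stranded L unfooted): (ˈo:) (ˈro:) (ˈsas) (ˈnug) (ˈsos) (ma.ˈmi) (ˈgli:) kla.
Foot heads: 1, 2, 3, 4, 5, 7, 8.
Primary stress on the leftmost head = syllable 1.
Primary stress: syllable 1 → ˈo:.ro:.sas.nug.sos.ma.mi.gli:.kla.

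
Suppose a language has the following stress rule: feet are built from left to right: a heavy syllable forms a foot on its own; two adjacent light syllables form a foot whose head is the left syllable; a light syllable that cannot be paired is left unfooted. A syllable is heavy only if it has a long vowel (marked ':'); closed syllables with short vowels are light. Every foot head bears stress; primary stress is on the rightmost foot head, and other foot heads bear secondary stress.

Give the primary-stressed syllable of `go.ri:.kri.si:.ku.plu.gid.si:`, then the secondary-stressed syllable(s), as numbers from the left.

primary 8, secondary 2, 4, 5

Weights: 1 go L, 2 ri: H, 3 kri L, 4 si: H, 5 ku L, 6 plu L, 7 gid L, 8 si: H.
Parse left to right (heavy = foot alone; LL = one foot; stranded L unfooted): go (ˈri:) kri (ˈsi:) (ˈku.plu) gid (ˈsi:).
Foot heads: 2, 4, 5, 8.
Primary stress on the rightmost head = syllable 8.
Secondary stress on 2, 4, 5: go.ˌri:.kri.ˌsi:.ˌku.plu.gid.ˈsi:.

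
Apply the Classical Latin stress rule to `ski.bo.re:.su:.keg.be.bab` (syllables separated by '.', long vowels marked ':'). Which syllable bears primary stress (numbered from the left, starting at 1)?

5

Classical Latin: stress the penult if heavy (long vowel or closed), else the antepenult.
Weights: 5 keg H, 6 be L, 7 bab H.
The penult (syllable 6, be) is light, so stress falls on the antepenult (syllable 5, keg).
Stress on syllable 5: ski.bo.re:.su:.ˈkeg.be.bab.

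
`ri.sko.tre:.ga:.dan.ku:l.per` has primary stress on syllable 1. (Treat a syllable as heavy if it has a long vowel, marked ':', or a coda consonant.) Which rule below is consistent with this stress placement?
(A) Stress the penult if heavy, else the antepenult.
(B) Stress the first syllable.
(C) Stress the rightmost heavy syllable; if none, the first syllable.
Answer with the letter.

Rule A → syllable 6 (observed: 1).
Rule B → syllable 1 ✓.
Rule C → syllable 7 (observed: 1).

B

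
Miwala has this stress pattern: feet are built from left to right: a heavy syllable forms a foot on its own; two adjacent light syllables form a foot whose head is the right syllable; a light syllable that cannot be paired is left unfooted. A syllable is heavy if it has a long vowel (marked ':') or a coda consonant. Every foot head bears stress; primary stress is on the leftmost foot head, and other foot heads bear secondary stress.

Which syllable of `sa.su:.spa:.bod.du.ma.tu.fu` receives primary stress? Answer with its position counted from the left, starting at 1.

2

Weights: 1 sa L, 2 su: H, 3 spa: H, 4 bod H, 5 du L, 6 ma L, 7 tu L, 8 fu L.
Parse left to right (heavy = foot alone; LL = one foot; stranded L unfooted): sa (ˈsu:) (ˈspa:) (ˈbod) (du.ˈma) (tu.ˈfu).
Foot heads: 2, 3, 4, 6, 8.
Primary stress on the leftmost head = syllable 2.
Primary stress: syllable 2 → sa.ˈsu:.spa:.bod.du.ma.tu.fu.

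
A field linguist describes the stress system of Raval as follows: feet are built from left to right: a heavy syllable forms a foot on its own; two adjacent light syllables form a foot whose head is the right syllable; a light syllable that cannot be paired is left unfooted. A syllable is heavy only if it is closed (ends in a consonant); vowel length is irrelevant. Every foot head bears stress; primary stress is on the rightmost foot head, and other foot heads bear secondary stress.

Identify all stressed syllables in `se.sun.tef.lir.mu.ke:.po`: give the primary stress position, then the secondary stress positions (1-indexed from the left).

Weights: 1 se L, 2 sun H, 3 tef H, 4 lir H, 5 mu L, 6 ke: L, 7 po L.
Parse left to right (heavy = foot alone; LL = one foot; stranded L unfooted): se (ˈsun) (ˈtef) (ˈlir) (mu.ˈke:) po.
Foot heads: 2, 3, 4, 6.
Primary stress on the rightmost head = syllable 6.
Secondary stress on 2, 3, 4: se.ˌsun.ˌtef.ˌlir.mu.ˈke:.po.

primary 6, secondary 2, 3, 4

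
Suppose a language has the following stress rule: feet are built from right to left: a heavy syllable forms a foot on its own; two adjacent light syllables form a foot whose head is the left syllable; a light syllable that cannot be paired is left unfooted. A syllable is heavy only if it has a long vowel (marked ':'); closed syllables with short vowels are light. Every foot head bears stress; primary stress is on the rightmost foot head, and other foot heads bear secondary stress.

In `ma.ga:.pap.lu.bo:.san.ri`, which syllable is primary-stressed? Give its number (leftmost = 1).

6

Weights: 1 ma L, 2 ga: H, 3 pap L, 4 lu L, 5 bo: H, 6 san L, 7 ri L.
Parse right to left (heavy = foot alone; LL = one foot; stranded L unfooted): ma (ˈga:) (ˈpap.lu) (ˈbo:) (ˈsan.ri).
Foot heads: 2, 3, 5, 6.
Primary stress on the rightmost head = syllable 6.
Primary stress: syllable 6 → ma.ga:.pap.lu.bo:.ˈsan.ri.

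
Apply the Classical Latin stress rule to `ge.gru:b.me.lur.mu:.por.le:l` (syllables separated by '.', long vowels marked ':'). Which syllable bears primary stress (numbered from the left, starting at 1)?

Classical Latin: stress the penult if heavy (long vowel or closed), else the antepenult.
Weights: 5 mu: H, 6 por H, 7 le:l H.
The penult (syllable 6, por) is heavy, so it takes stress.
Stress on syllable 6: ge.gru:b.me.lur.mu:.ˈpor.le:l.

6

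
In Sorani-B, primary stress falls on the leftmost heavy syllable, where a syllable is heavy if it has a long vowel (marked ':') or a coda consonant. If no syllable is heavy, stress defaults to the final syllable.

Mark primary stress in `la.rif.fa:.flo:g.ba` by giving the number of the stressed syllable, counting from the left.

2

Weights: 1 la L, 2 rif H, 3 fa: H, 4 flo:g H, 5 ba L.
Heavy syllables in the domain: 2, 3, 4. The leftmost is syllable 2 (rif).
Primary stress: syllable 2 → la.ˈrif.fa:.flo:g.ba.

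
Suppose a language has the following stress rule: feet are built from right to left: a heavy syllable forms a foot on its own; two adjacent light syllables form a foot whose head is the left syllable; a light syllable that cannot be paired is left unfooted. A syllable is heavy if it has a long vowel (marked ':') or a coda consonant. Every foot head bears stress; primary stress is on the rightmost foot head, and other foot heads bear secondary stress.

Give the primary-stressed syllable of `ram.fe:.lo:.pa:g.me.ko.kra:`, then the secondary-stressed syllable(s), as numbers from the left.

Weights: 1 ram H, 2 fe: H, 3 lo: H, 4 pa:g H, 5 me L, 6 ko L, 7 kra: H.
Parse right to left (heavy = foot alone; LL = one foot; stranded L unfooted): (ˈram) (ˈfe:) (ˈlo:) (ˈpa:g) (ˈme.ko) (ˈkra:).
Foot heads: 1, 2, 3, 4, 5, 7.
Primary stress on the rightmost head = syllable 7.
Secondary stress on 1, 2, 3, 4, 5: ˌram.ˌfe:.ˌlo:.ˌpa:g.ˌme.ko.ˈkra:.

primary 7, secondary 1, 2, 3, 4, 5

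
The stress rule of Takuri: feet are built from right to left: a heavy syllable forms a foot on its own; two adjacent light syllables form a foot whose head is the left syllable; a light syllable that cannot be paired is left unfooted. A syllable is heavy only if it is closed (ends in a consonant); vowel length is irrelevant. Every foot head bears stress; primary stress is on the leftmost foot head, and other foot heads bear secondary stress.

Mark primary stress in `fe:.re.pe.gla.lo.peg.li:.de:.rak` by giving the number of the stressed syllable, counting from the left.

2

Weights: 1 fe: L, 2 re L, 3 pe L, 4 gla L, 5 lo L, 6 peg H, 7 li: L, 8 de: L, 9 rak H.
Parse right to left (heavy = foot alone; LL = one foot; stranded L unfooted): fe: (ˈre.pe) (ˈgla.lo) (ˈpeg) (ˈli:.de:) (ˈrak).
Foot heads: 2, 4, 6, 7, 9.
Primary stress on the leftmost head = syllable 2.
Primary stress: syllable 2 → fe:.ˈre.pe.gla.lo.peg.li:.de:.rak.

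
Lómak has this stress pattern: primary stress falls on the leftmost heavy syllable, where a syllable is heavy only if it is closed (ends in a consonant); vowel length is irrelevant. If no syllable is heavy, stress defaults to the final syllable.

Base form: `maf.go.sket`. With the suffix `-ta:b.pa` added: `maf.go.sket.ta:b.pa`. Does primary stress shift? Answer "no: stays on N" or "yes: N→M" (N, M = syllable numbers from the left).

Base `maf.go.sket` (3 syllables):
  Weights: 1 maf H, 2 go L, 3 sket H.
  Heavy syllables in the domain: 1, 3. The leftmost is syllable 1 (maf).
  → primary stress on syllable 1.
Suffixed `maf.go.sket.ta:b.pa` (5 syllables):
  Weights: 1 maf H, 2 go L, 3 sket H, 4 ta:b H, 5 pa L.
  Heavy syllables in the domain: 1, 3, 4. The leftmost is syllable 1 (maf).
  → primary stress on syllable 1.

no: stays on 1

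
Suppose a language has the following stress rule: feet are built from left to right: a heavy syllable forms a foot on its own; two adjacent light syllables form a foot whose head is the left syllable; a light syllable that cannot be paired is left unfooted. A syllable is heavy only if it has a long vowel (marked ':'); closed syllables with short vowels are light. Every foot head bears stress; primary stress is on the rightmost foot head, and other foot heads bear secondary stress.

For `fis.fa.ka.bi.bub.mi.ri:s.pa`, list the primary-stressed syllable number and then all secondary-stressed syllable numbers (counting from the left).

Weights: 1 fis L, 2 fa L, 3 ka L, 4 bi L, 5 bub L, 6 mi L, 7 ri:s H, 8 pa L.
Parse left to right (heavy = foot alone; LL = one foot; stranded L unfooted): (ˈfis.fa) (ˈka.bi) (ˈbub.mi) (ˈri:s) pa.
Foot heads: 1, 3, 5, 7.
Primary stress on the rightmost head = syllable 7.
Secondary stress on 1, 3, 5: ˌfis.fa.ˌka.bi.ˌbub.mi.ˈri:s.pa.

primary 7, secondary 1, 3, 5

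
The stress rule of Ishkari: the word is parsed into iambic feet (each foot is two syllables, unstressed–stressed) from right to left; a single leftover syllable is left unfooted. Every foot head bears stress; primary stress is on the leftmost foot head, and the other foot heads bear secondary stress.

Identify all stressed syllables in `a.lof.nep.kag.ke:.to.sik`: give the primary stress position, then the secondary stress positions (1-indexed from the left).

Parse right to left into iambic (σˈσ) feet: a (lof.ˈnep) (kag.ˈke:) (to.ˈsik). Syllable 1 is left unfooted.
Foot heads (stressed positions): 3, 5, 7.
End Rule Leftmost: primary stress on the leftmost head = syllable 3.
Secondary stress on 5, 7: a.lof.ˈnep.kag.ˌke:.to.ˌsik.

primary 3, secondary 5, 7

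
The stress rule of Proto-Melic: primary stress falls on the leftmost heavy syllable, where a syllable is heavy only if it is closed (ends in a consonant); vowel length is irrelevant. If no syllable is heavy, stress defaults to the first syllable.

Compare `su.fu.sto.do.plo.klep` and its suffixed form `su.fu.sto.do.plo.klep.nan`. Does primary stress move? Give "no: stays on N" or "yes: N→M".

Base `su.fu.sto.do.plo.klep` (6 syllables):
  Weights: 1 su L, 2 fu L, 3 sto L, 4 do L, 5 plo L, 6 klep H.
  Heavy syllables in the domain: 6. The leftmost is syllable 6 (klep).
  → primary stress on syllable 6.
Suffixed `su.fu.sto.do.plo.klep.nan` (7 syllables):
  Weights: 1 su L, 2 fu L, 3 sto L, 4 do L, 5 plo L, 6 klep H, 7 nan H.
  Heavy syllables in the domain: 6, 7. The leftmost is syllable 6 (klep).
  → primary stress on syllable 6.

no: stays on 6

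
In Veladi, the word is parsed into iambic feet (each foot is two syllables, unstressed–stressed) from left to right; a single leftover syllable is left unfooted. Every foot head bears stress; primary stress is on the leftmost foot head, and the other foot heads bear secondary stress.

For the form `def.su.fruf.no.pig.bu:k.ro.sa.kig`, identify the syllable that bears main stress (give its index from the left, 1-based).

2

Parse left to right into iambic (σˈσ) feet: (def.ˈsu) (fruf.ˈno) (pig.ˈbu:k) (ro.ˈsa) kig. Syllable 9 is left unfooted.
Foot heads (stressed positions): 2, 4, 6, 8.
End Rule Leftmost: primary stress on the leftmost head = syllable 2.
Primary stress: syllable 2 → def.ˈsu.fruf.no.pig.bu:k.ro.sa.kig.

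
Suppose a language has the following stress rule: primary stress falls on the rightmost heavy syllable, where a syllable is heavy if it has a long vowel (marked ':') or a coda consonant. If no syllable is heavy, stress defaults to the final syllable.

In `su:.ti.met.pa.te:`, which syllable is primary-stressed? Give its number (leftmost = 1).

5

Weights: 1 su: H, 2 ti L, 3 met H, 4 pa L, 5 te: H.
Heavy syllables in the domain: 1, 3, 5. The rightmost is syllable 5 (te:).
Primary stress: syllable 5 → su:.ti.met.pa.ˈte:.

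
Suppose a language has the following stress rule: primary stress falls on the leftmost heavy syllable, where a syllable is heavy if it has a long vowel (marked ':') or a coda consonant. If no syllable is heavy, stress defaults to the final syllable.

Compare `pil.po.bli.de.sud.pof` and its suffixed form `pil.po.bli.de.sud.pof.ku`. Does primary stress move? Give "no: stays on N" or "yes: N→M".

no: stays on 1

Base `pil.po.bli.de.sud.pof` (6 syllables):
  Weights: 1 pil H, 2 po L, 3 bli L, 4 de L, 5 sud H, 6 pof H.
  Heavy syllables in the domain: 1, 5, 6. The leftmost is syllable 1 (pil).
  → primary stress on syllable 1.
Suffixed `pil.po.bli.de.sud.pof.ku` (7 syllables):
  Weights: 1 pil H, 2 po L, 3 bli L, 4 de L, 5 sud H, 6 pof H, 7 ku L.
  Heavy syllables in the domain: 1, 5, 6. The leftmost is syllable 1 (pil).
  → primary stress on syllable 1.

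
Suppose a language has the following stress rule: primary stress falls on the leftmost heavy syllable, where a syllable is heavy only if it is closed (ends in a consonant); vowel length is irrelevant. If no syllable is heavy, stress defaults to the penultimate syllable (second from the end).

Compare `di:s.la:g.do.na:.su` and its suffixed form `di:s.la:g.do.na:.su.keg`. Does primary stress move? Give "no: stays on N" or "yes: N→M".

no: stays on 1

Base `di:s.la:g.do.na:.su` (5 syllables):
  Weights: 1 di:s H, 2 la:g H, 3 do L, 4 na: L, 5 su L.
  Heavy syllables in the domain: 1, 2. The leftmost is syllable 1 (di:s).
  → primary stress on syllable 1.
Suffixed `di:s.la:g.do.na:.su.keg` (6 syllables):
  Weights: 1 di:s H, 2 la:g H, 3 do L, 4 na: L, 5 su L, 6 keg H.
  Heavy syllables in the domain: 1, 2, 6. The leftmost is syllable 1 (di:s).
  → primary stress on syllable 1.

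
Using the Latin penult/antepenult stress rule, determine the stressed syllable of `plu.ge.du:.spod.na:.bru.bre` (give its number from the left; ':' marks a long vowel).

Classical Latin: stress the penult if heavy (long vowel or closed), else the antepenult.
Weights: 5 na: H, 6 bru L, 7 bre L.
The penult (syllable 6, bru) is light, so stress falls on the antepenult (syllable 5, na:).
Stress on syllable 5: plu.ge.du:.spod.ˈna:.bru.bre.

5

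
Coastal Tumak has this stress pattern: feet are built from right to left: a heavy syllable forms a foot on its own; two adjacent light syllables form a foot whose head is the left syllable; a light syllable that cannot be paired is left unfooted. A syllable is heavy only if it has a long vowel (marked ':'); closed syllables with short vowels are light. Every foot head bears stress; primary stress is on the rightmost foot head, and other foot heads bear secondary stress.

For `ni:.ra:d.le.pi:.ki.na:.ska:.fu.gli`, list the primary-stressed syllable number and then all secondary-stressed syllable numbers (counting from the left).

primary 8, secondary 1, 2, 4, 6, 7

Weights: 1 ni: H, 2 ra:d H, 3 le L, 4 pi: H, 5 ki L, 6 na: H, 7 ska: H, 8 fu L, 9 gli L.
Parse right to left (heavy = foot alone; LL = one foot; stranded L unfooted): (ˈni:) (ˈra:d) le (ˈpi:) ki (ˈna:) (ˈska:) (ˈfu.gli).
Foot heads: 1, 2, 4, 6, 7, 8.
Primary stress on the rightmost head = syllable 8.
Secondary stress on 1, 2, 4, 6, 7: ˌni:.ˌra:d.le.ˌpi:.ki.ˌna:.ˌska:.ˈfu.gli.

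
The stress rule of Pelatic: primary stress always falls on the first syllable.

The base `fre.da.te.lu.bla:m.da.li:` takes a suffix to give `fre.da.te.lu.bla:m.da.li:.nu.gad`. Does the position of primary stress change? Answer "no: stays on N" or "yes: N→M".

Base `fre.da.te.lu.bla:m.da.li:` (7 syllables):
  The word has 7 syllables; the first syllable is syllable 1 (fre).
  → primary stress on syllable 1.
Suffixed `fre.da.te.lu.bla:m.da.li:.nu.gad` (9 syllables):
  The word has 9 syllables; the first syllable is syllable 1 (fre).
  → primary stress on syllable 1.

no: stays on 1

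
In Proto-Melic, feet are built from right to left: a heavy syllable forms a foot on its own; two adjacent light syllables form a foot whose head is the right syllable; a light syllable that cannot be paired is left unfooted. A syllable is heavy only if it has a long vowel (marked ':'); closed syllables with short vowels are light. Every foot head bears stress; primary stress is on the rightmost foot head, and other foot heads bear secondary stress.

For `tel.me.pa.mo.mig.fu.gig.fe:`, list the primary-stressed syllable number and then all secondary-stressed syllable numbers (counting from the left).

Weights: 1 tel L, 2 me L, 3 pa L, 4 mo L, 5 mig L, 6 fu L, 7 gig L, 8 fe: H.
Parse right to left (heavy = foot alone; LL = one foot; stranded L unfooted): tel (me.ˈpa) (mo.ˈmig) (fu.ˈgig) (ˈfe:).
Foot heads: 3, 5, 7, 8.
Primary stress on the rightmost head = syllable 8.
Secondary stress on 3, 5, 7: tel.me.ˌpa.mo.ˌmig.fu.ˌgig.ˈfe:.

primary 8, secondary 3, 5, 7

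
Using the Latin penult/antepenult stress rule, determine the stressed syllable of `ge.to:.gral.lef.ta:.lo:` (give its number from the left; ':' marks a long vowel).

5

Classical Latin: stress the penult if heavy (long vowel or closed), else the antepenult.
Weights: 4 lef H, 5 ta: H, 6 lo: H.
The penult (syllable 5, ta:) is heavy, so it takes stress.
Stress on syllable 5: ge.to:.gral.lef.ˈta:.lo:.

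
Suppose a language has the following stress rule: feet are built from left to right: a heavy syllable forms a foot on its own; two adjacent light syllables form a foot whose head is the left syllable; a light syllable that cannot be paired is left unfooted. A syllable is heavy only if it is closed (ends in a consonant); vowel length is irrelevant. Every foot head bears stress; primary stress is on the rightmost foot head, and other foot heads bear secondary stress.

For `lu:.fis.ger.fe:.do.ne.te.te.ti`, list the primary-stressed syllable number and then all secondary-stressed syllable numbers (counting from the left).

primary 8, secondary 2, 3, 4, 6

Weights: 1 lu: L, 2 fis H, 3 ger H, 4 fe: L, 5 do L, 6 ne L, 7 te L, 8 te L, 9 ti L.
Parse left to right (heavy = foot alone; LL = one foot; stranded L unfooted): lu: (ˈfis) (ˈger) (ˈfe:.do) (ˈne.te) (ˈte.ti).
Foot heads: 2, 3, 4, 6, 8.
Primary stress on the rightmost head = syllable 8.
Secondary stress on 2, 3, 4, 6: lu:.ˌfis.ˌger.ˌfe:.do.ˌne.te.ˈte.ti.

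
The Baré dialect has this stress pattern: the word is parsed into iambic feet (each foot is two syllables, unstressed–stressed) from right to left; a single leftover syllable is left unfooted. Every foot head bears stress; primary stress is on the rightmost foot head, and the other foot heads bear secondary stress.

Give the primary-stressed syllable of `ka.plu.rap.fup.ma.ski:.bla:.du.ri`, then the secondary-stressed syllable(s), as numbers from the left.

primary 9, secondary 3, 5, 7

Parse right to left into iambic (σˈσ) feet: ka (plu.ˈrap) (fup.ˈma) (ski:.ˈbla:) (du.ˈri). Syllable 1 is left unfooted.
Foot heads (stressed positions): 3, 5, 7, 9.
End Rule Rightmost: primary stress on the rightmost head = syllable 9.
Secondary stress on 3, 5, 7: ka.plu.ˌrap.fup.ˌma.ski:.ˌbla:.du.ˈri.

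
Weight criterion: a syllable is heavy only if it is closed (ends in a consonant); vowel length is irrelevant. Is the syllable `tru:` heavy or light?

light

`tru:`: long vowel, open (no coda). Open (no coda) → light.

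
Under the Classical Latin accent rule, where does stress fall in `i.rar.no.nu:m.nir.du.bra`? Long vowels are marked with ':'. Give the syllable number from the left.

Classical Latin: stress the penult if heavy (long vowel or closed), else the antepenult.
Weights: 5 nir H, 6 du L, 7 bra L.
The penult (syllable 6, du) is light, so stress falls on the antepenult (syllable 5, nir).
Stress on syllable 5: i.rar.no.nu:m.ˈnir.du.bra.

5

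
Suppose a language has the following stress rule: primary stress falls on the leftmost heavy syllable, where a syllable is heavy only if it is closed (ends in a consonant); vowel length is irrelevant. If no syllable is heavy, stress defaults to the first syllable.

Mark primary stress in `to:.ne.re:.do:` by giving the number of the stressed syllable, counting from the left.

Weights: 1 to: L, 2 ne L, 3 re: L, 4 do: L.
No heavy syllable in the domain; default to the first syllable = syllable 1.
Primary stress: syllable 1 → ˈto:.ne.re:.do:.

1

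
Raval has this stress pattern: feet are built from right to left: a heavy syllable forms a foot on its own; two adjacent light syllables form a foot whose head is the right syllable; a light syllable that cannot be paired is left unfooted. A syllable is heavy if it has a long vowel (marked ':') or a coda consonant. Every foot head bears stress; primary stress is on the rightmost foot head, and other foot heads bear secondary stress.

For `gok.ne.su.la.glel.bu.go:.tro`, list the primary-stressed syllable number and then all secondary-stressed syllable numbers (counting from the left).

primary 7, secondary 1, 4, 5

Weights: 1 gok H, 2 ne L, 3 su L, 4 la L, 5 glel H, 6 bu L, 7 go: H, 8 tro L.
Parse right to left (heavy = foot alone; LL = one foot; stranded L unfooted): (ˈgok) ne (su.ˈla) (ˈglel) bu (ˈgo:) tro.
Foot heads: 1, 4, 5, 7.
Primary stress on the rightmost head = syllable 7.
Secondary stress on 1, 4, 5: ˌgok.ne.su.ˌla.ˌglel.bu.ˈgo:.tro.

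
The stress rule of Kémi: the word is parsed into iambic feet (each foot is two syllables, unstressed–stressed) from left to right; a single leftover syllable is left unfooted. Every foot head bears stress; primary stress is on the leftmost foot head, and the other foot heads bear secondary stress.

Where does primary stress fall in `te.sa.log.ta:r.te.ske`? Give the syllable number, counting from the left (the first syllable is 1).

2

Parse left to right into iambic (σˈσ) feet: (te.ˈsa) (log.ˈta:r) (te.ˈske).
Foot heads (stressed positions): 2, 4, 6.
End Rule Leftmost: primary stress on the leftmost head = syllable 2.
Primary stress: syllable 2 → te.ˈsa.log.ta:r.te.ske.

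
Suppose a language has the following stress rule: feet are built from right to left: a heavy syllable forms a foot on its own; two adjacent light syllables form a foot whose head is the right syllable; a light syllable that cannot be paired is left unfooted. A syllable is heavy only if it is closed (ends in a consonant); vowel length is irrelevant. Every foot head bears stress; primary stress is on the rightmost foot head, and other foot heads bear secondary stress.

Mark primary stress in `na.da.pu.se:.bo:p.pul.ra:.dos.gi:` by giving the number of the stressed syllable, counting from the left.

Weights: 1 na L, 2 da L, 3 pu L, 4 se: L, 5 bo:p H, 6 pul H, 7 ra: L, 8 dos H, 9 gi: L.
Parse right to left (heavy = foot alone; LL = one foot; stranded L unfooted): (na.ˈda) (pu.ˈse:) (ˈbo:p) (ˈpul) ra: (ˈdos) gi:.
Foot heads: 2, 4, 5, 6, 8.
Primary stress on the rightmost head = syllable 8.
Primary stress: syllable 8 → na.da.pu.se:.bo:p.pul.ra:.ˈdos.gi:.

8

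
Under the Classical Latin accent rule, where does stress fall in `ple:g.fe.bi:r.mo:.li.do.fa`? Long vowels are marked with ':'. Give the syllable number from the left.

5

Classical Latin: stress the penult if heavy (long vowel or closed), else the antepenult.
Weights: 5 li L, 6 do L, 7 fa L.
The penult (syllable 6, do) is light, so stress falls on the antepenult (syllable 5, li).
Stress on syllable 5: ple:g.fe.bi:r.mo:.ˈli.do.fa.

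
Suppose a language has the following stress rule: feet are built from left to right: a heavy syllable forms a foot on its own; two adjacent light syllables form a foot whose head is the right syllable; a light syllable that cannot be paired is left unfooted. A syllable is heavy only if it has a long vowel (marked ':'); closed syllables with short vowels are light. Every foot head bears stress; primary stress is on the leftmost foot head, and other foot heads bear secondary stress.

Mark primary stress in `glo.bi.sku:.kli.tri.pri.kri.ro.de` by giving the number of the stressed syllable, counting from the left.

Weights: 1 glo L, 2 bi L, 3 sku: H, 4 kli L, 5 tri L, 6 pri L, 7 kri L, 8 ro L, 9 de L.
Parse left to right (heavy = foot alone; LL = one foot; stranded L unfooted): (glo.ˈbi) (ˈsku:) (kli.ˈtri) (pri.ˈkri) (ro.ˈde).
Foot heads: 2, 3, 5, 7, 9.
Primary stress on the leftmost head = syllable 2.
Primary stress: syllable 2 → glo.ˈbi.sku:.kli.tri.pri.kri.ro.de.

2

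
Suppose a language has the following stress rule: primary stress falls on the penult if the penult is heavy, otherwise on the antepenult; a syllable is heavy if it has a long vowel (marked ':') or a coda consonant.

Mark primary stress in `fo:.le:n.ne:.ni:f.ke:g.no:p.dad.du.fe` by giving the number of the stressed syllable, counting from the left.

Weights: 7 dad H, 8 du L, 9 fe L.
The penult (syllable 8, du) is light, so stress falls on the antepenult (syllable 7, dad).
Primary stress: syllable 7 → fo:.le:n.ne:.ni:f.ke:g.no:p.ˈdad.du.fe.

7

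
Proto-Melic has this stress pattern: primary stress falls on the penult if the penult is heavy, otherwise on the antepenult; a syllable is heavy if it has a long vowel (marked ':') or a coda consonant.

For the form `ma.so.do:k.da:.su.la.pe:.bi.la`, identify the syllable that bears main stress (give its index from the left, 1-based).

7

Weights: 7 pe: H, 8 bi L, 9 la L.
The penult (syllable 8, bi) is light, so stress falls on the antepenult (syllable 7, pe:).
Primary stress: syllable 7 → ma.so.do:k.da:.su.la.ˈpe:.bi.la.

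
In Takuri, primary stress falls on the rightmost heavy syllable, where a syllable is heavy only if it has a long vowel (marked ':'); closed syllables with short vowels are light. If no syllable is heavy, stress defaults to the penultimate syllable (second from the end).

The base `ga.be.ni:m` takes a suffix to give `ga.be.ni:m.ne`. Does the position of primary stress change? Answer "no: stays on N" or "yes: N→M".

Base `ga.be.ni:m` (3 syllables):
  Weights: 1 ga L, 2 be L, 3 ni:m H.
  Heavy syllables in the domain: 3. The rightmost is syllable 3 (ni:m).
  → primary stress on syllable 3.
Suffixed `ga.be.ni:m.ne` (4 syllables):
  Weights: 1 ga L, 2 be L, 3 ni:m H, 4 ne L.
  Heavy syllables in the domain: 3. The rightmost is syllable 3 (ni:m).
  → primary stress on syllable 3.

no: stays on 3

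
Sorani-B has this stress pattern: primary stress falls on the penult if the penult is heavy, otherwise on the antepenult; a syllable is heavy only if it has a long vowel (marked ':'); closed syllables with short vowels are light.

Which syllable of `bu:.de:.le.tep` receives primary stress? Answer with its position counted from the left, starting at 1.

2

Weights: 2 de: H, 3 le L, 4 tep L.
The penult (syllable 3, le) is light, so stress falls on the antepenult (syllable 2, de:).
Primary stress: syllable 2 → bu:.ˈde:.le.tep.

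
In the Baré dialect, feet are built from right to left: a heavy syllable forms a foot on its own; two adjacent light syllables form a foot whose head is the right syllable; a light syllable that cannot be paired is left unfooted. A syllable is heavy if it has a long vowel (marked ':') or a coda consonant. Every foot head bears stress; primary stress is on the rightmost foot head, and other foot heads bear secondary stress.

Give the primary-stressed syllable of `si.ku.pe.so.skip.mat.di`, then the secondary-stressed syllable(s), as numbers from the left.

primary 6, secondary 2, 4, 5

Weights: 1 si L, 2 ku L, 3 pe L, 4 so L, 5 skip H, 6 mat H, 7 di L.
Parse right to left (heavy = foot alone; LL = one foot; stranded L unfooted): (si.ˈku) (pe.ˈso) (ˈskip) (ˈmat) di.
Foot heads: 2, 4, 5, 6.
Primary stress on the rightmost head = syllable 6.
Secondary stress on 2, 4, 5: si.ˌku.pe.ˌso.ˌskip.ˈmat.di.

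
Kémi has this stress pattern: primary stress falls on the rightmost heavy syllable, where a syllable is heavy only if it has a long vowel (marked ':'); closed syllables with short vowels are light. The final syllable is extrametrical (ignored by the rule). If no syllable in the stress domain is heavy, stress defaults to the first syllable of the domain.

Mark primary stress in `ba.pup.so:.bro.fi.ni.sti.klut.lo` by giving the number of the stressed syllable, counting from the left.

3

The final syllable (9, lo) is extrametrical; the stress domain is syllables 1–8.
Weights: 1 ba L, 2 pup L, 3 so: H, 4 bro L, 5 fi L, 6 ni L, 7 sti L, 8 klut L.
Heavy syllables in the domain: 3. The rightmost is syllable 3 (so:).
Primary stress: syllable 3 → ba.pup.ˈso:.bro.fi.ni.sti.klut.lo.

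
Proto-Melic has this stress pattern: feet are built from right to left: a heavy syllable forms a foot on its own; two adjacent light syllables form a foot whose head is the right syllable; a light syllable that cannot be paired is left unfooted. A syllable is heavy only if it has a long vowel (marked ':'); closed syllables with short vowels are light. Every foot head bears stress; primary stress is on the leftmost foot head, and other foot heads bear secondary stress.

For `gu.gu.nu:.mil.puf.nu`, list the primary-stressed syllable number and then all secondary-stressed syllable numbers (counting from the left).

primary 2, secondary 3, 6

Weights: 1 gu L, 2 gu L, 3 nu: H, 4 mil L, 5 puf L, 6 nu L.
Parse right to left (heavy = foot alone; LL = one foot; stranded L unfooted): (gu.ˈgu) (ˈnu:) mil (puf.ˈnu).
Foot heads: 2, 3, 6.
Primary stress on the leftmost head = syllable 2.
Secondary stress on 3, 6: gu.ˈgu.ˌnu:.mil.puf.ˌnu.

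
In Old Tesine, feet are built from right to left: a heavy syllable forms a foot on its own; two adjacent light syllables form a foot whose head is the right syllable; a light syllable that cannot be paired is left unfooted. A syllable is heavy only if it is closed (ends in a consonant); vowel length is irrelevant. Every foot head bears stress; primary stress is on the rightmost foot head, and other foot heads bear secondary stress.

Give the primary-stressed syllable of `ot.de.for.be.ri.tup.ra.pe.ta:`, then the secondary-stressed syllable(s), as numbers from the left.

Weights: 1 ot H, 2 de L, 3 for H, 4 be L, 5 ri L, 6 tup H, 7 ra L, 8 pe L, 9 ta: L.
Parse right to left (heavy = foot alone; LL = one foot; stranded L unfooted): (ˈot) de (ˈfor) (be.ˈri) (ˈtup) ra (pe.ˈta:).
Foot heads: 1, 3, 5, 6, 9.
Primary stress on the rightmost head = syllable 9.
Secondary stress on 1, 3, 5, 6: ˌot.de.ˌfor.be.ˌri.ˌtup.ra.pe.ˈta:.

primary 9, secondary 1, 3, 5, 6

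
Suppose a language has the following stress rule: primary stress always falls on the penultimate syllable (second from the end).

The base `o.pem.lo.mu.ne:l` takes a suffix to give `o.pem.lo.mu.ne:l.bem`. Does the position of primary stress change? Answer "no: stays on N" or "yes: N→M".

yes: 4→5

Base `o.pem.lo.mu.ne:l` (5 syllables):
  The word has 5 syllables; the penultimate syllable (second from the end) is syllable 4 (mu).
  → primary stress on syllable 4.
Suffixed `o.pem.lo.mu.ne:l.bem` (6 syllables):
  The word has 6 syllables; the penultimate syllable (second from the end) is syllable 5 (ne:l).
  → primary stress on syllable 5.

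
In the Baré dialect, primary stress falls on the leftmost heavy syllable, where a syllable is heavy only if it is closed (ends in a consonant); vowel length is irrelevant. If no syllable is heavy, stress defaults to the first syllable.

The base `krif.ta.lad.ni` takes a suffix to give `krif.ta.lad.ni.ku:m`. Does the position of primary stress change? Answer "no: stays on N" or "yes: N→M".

no: stays on 1

Base `krif.ta.lad.ni` (4 syllables):
  Weights: 1 krif H, 2 ta L, 3 lad H, 4 ni L.
  Heavy syllables in the domain: 1, 3. The leftmost is syllable 1 (krif).
  → primary stress on syllable 1.
Suffixed `krif.ta.lad.ni.ku:m` (5 syllables):
  Weights: 1 krif H, 2 ta L, 3 lad H, 4 ni L, 5 ku:m H.
  Heavy syllables in the domain: 1, 3, 5. The leftmost is syllable 1 (krif).
  → primary stress on syllable 1.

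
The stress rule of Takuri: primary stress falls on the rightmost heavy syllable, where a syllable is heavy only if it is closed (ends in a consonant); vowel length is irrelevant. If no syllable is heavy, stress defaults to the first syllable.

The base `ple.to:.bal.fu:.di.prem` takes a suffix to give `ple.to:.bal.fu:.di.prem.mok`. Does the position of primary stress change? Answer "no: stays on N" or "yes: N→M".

yes: 6→7

Base `ple.to:.bal.fu:.di.prem` (6 syllables):
  Weights: 1 ple L, 2 to: L, 3 bal H, 4 fu: L, 5 di L, 6 prem H.
  Heavy syllables in the domain: 3, 6. The rightmost is syllable 6 (prem).
  → primary stress on syllable 6.
Suffixed `ple.to:.bal.fu:.di.prem.mok` (7 syllables):
  Weights: 1 ple L, 2 to: L, 3 bal H, 4 fu: L, 5 di L, 6 prem H, 7 mok H.
  Heavy syllables in the domain: 3, 6, 7. The rightmost is syllable 7 (mok).
  → primary stress on syllable 7.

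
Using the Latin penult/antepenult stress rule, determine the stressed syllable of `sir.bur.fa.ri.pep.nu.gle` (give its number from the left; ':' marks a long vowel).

Classical Latin: stress the penult if heavy (long vowel or closed), else the antepenult.
Weights: 5 pep H, 6 nu L, 7 gle L.
The penult (syllable 6, nu) is light, so stress falls on the antepenult (syllable 5, pep).
Stress on syllable 5: sir.bur.fa.ri.ˈpep.nu.gle.

5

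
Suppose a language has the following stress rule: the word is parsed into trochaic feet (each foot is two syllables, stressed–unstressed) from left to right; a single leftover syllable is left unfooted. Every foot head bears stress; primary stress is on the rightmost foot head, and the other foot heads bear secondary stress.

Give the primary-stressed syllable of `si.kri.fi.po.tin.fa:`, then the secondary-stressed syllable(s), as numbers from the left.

Parse left to right into trochaic (ˈσσ) feet: (ˈsi.kri) (ˈfi.po) (ˈtin.fa:).
Foot heads (stressed positions): 1, 3, 5.
End Rule Rightmost: primary stress on the rightmost head = syllable 5.
Secondary stress on 1, 3: ˌsi.kri.ˌfi.po.ˈtin.fa:.

primary 5, secondary 1, 3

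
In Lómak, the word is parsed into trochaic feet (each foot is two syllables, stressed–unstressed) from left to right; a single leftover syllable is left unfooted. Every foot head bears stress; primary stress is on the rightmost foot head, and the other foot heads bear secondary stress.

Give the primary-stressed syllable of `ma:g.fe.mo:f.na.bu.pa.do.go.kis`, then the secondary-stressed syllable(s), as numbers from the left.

Parse left to right into trochaic (ˈσσ) feet: (ˈma:g.fe) (ˈmo:f.na) (ˈbu.pa) (ˈdo.go) kis. Syllable 9 is left unfooted.
Foot heads (stressed positions): 1, 3, 5, 7.
End Rule Rightmost: primary stress on the rightmost head = syllable 7.
Secondary stress on 1, 3, 5: ˌma:g.fe.ˌmo:f.na.ˌbu.pa.ˈdo.go.kis.

primary 7, secondary 1, 3, 5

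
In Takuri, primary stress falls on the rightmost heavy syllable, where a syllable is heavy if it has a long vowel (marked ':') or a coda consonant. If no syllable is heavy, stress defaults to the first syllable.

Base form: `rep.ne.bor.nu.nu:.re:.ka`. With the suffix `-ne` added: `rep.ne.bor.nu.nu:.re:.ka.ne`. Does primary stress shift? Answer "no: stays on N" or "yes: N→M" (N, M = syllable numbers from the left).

no: stays on 6

Base `rep.ne.bor.nu.nu:.re:.ka` (7 syllables):
  Weights: 1 rep H, 2 ne L, 3 bor H, 4 nu L, 5 nu: H, 6 re: H, 7 ka L.
  Heavy syllables in the domain: 1, 3, 5, 6. The rightmost is syllable 6 (re:).
  → primary stress on syllable 6.
Suffixed `rep.ne.bor.nu.nu:.re:.ka.ne` (8 syllables):
  Weights: 1 rep H, 2 ne L, 3 bor H, 4 nu L, 5 nu: H, 6 re: H, 7 ka L, 8 ne L.
  Heavy syllables in the domain: 1, 3, 5, 6. The rightmost is syllable 6 (re:).
  → primary stress on syllable 6.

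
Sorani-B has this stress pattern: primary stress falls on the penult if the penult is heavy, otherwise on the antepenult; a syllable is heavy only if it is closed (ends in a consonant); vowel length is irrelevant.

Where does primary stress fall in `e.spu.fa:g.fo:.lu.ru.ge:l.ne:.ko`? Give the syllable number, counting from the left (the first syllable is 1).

7

Weights: 7 ge:l H, 8 ne: L, 9 ko L.
The penult (syllable 8, ne:) is light, so stress falls on the antepenult (syllable 7, ge:l).
Primary stress: syllable 7 → e.spu.fa:g.fo:.lu.ru.ˈge:l.ne:.ko.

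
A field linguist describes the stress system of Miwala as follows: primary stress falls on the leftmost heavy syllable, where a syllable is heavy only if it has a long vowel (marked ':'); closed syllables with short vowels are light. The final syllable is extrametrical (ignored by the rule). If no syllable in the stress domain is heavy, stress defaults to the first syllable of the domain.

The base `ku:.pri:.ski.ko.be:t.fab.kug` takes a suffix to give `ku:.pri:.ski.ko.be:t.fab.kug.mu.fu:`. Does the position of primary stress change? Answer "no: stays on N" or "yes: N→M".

Base `ku:.pri:.ski.ko.be:t.fab.kug` (7 syllables):
  The final syllable (7, kug) is extrametrical; the stress domain is syllables 1–6.
  Weights: 1 ku: H, 2 pri: H, 3 ski L, 4 ko L, 5 be:t H, 6 fab L.
  Heavy syllables in the domain: 1, 2, 5. The leftmost is syllable 1 (ku:).
  → primary stress on syllable 1.
Suffixed `ku:.pri:.ski.ko.be:t.fab.kug.mu.fu:` (9 syllables):
  The final syllable (9, fu:) is extrametrical; the stress domain is syllables 1–8.
  Weights: 1 ku: H, 2 pri: H, 3 ski L, 4 ko L, 5 be:t H, 6 fab L, 7 kug L, 8 mu L.
  Heavy syllables in the domain: 1, 2, 5. The leftmost is syllable 1 (ku:).
  → primary stress on syllable 1.

no: stays on 1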